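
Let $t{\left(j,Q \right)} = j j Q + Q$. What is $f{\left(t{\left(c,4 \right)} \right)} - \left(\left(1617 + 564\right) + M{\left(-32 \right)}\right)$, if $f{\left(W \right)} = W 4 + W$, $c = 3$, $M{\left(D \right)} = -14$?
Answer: $-1967$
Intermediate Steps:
$t{\left(j,Q \right)} = Q + Q j^{2}$ ($t{\left(j,Q \right)} = j^{2} Q + Q = Q j^{2} + Q = Q + Q j^{2}$)
$f{\left(W \right)} = 5 W$ ($f{\left(W \right)} = 4 W + W = 5 W$)
$f{\left(t{\left(c,4 \right)} \right)} - \left(\left(1617 + 564\right) + M{\left(-32 \right)}\right) = 5 \cdot 4 \left(1 + 3^{2}\right) - \left(\left(1617 + 564\right) - 14\right) = 5 \cdot 4 \left(1 + 9\right) - \left(2181 - 14\right) = 5 \cdot 4 \cdot 10 - 2167 = 5 \cdot 40 - 2167 = 200 - 2167 = -1967$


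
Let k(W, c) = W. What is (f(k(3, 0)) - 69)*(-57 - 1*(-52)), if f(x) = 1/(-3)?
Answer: 1040/3 ≈ 346.67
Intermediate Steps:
f(x) = -⅓
(f(k(3, 0)) - 69)*(-57 - 1*(-52)) = (-⅓ - 69)*(-57 - 1*(-52)) = -208*(-57 + 52)/3 = -208/3*(-5) = 1040/3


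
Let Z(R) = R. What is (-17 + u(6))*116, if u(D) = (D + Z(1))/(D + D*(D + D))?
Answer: -76502/39 ≈ -1961.6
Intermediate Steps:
u(D) = (1 + D)/(D + 2*D²) (u(D) = (D + 1)/(D + D*(D + D)) = (1 + D)/(D + D*(2*D)) = (1 + D)/(D + 2*D²))
(-17 + u(6))*116 = (-17 + (1 + 6)/(6*(1 + 2*6)))*116 = (-17 + (⅙)*7/(1 + 12))*116 = (-17 + (⅙)*7/13)*116 = (-17 + (⅙)*(1/13)*7)*116 = (-17 + 7/78)*116 = -1319/78*116 = -76502/39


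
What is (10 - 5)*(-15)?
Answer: -75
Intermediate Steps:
(10 - 5)*(-15) = 5*(-15) = -75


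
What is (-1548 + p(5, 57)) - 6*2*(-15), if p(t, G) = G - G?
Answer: -1368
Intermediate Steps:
p(t, G) = 0
(-1548 + p(5, 57)) - 6*2*(-15) = (-1548 + 0) - 6*2*(-15) = -1548 - 12*(-15) = -1548 + 180 = -1368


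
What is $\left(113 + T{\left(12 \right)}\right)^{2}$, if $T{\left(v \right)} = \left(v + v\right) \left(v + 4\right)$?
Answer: $247009$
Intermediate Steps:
$T{\left(v \right)} = 2 v \left(4 + v\right)$
$\left(113 + T{\left(12 \right)}\right)^{2} = \left(113 + 2 \cdot 12 \left(4 + 12\right)\right)^{2} = \left(113 + 2 \cdot 12 \cdot 16\right)^{2} = \left(113 + 384\right)^{2} = 497^{2} = 247009$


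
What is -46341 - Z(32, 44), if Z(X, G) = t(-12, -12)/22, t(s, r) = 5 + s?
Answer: -1019495/22 ≈ -46341.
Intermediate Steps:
Z(X, G) = -7/22 (Z(X, G) = (5 - 12)/22 = -7*1/22 = -7/22)
-46341 - Z(32, 44) = -46341 - 1*(-7/22) = -46341 + 7/22 = -1019495/22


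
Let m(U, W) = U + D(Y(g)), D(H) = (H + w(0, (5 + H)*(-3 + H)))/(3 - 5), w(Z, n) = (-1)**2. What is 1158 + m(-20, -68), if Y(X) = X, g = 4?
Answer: 2271/2 ≈ 1135.5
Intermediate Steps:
w(Z, n) = 1
D(H) = -1/2 - H/2 (D(H) = (H + 1)/(3 - 5) = (1 + H)/(-2) = (1 + H)*(-1/2) = -1/2 - H/2)
m(U, W) = -5/2 + U (m(U, W) = U + (-1/2 - 1/2*4) = U + (-1/2 - 2) = U - 5/2 = -5/2 + U)
1158 + m(-20, -68) = 1158 + (-5/2 - 20) = 1158 - 45/2 = 2271/2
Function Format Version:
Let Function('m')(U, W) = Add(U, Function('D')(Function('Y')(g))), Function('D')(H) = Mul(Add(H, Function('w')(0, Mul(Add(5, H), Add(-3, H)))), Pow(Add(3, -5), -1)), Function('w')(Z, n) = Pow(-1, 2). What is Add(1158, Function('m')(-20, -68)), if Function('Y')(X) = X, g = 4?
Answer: Rational(2271, 2) ≈ 1135.5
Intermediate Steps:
Function('w')(Z, n) = 1
Function('D')(H) = Add(Rational(-1, 2), Mul(Rational(-1, 2), H)) (Function('D')(H) = Mul(Add(H, 1), Pow(Add(3, -5), -1)) = Mul(Add(1, H), Pow(-2, -1)) = Mul(Add(1, H), Rational(-1, 2)) = Add(Rational(-1, 2), Mul(Rational(-1, 2), H)))
Function('m')(U, W) = Add(Rational(-5, 2), U) (Function('m')(U, W) = Add(U, Add(Rational(-1, 2), Mul(Rational(-1, 2), 4))) = Add(U, Add(Rational(-1, 2), -2)) = Add(U, Rational(-5, 2)) = Add(Rational(-5, 2), U))
Add(1158, Function('m')(-20, -68)) = Add(1158, Add(Rational(-5, 2), -20)) = Add(1158, Rational(-45, 2)) = Rational(2271, 2)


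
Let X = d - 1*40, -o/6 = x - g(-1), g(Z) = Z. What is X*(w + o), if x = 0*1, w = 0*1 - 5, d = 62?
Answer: -242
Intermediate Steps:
w = -5 (w = 0 - 5 = -5)
x = 0
o = -6 (o = -6*(0 - 1*(-1)) = -6*(0 + 1) = -6*1 = -6)
X = 22 (X = 62 - 1*40 = 62 - 40 = 22)
X*(w + o) = 22*(-5 - 6) = 22*(-11) = -242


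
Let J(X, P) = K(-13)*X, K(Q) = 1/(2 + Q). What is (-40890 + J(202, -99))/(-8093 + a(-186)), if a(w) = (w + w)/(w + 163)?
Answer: 10349816/2043437 ≈ 5.0649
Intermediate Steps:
a(w) = 2*w/(163 + w) (a(w) = (2*w)/(163 + w) = 2*w/(163 + w))
J(X, P) = -X/11 (J(X, P) = X/(2 - 13) = X/(-11) = -X/11)
(-40890 + J(202, -99))/(-8093 + a(-186)) = (-40890 - 1/11*202)/(-8093 + 2*(-186)/(163 - 186)) = (-40890 - 202/11)/(-8093 + 2*(-186)/(-23)) = -449992/(11*(-8093 + 2*(-186)*(-1/23))) = -449992/(11*(-8093 + 372/23)) = -449992/(11*(-185767/23)) = -449992/11*(-23/185767) = 10349816/2043437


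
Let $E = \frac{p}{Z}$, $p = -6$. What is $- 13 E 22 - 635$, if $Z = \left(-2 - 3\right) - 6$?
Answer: $-791$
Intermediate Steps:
$Z = -11$ ($Z = -5 - 6 = -11$)
$E = \frac{6}{11}$ ($E = - \frac{6}{-11} = \left(-6\right) \left(- \frac{1}{11}\right) = \frac{6}{11} \approx 0.54545$)
$- 13 E 22 - 635 = \left(-13\right) \frac{6}{11} \cdot 22 - 635 = \left(- \frac{78}{11}\right) 22 - 635 = -156 - 635 = -791$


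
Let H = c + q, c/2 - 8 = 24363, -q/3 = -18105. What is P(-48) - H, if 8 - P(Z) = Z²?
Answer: -105353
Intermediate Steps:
q = 54315 (q = -3*(-18105) = 54315)
c = 48742 (c = 16 + 2*24363 = 16 + 48726 = 48742)
P(Z) = 8 - Z²
H = 103057 (H = 48742 + 54315 = 103057)
P(-48) - H = (8 - 1*(-48)²) - 1*103057 = (8 - 1*2304) - 103057 = (8 - 2304) - 103057 = -2296 - 103057 = -105353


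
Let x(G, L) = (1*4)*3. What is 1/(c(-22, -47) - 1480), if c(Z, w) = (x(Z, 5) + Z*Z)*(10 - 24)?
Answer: -1/8424 ≈ -0.00011871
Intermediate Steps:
x(G, L) = 12 (x(G, L) = 4*3 = 12)
c(Z, w) = -168 - 14*Z² (c(Z, w) = (12 + Z*Z)*(10 - 24) = (12 + Z²)*(-14) = -168 - 14*Z²)
1/(c(-22, -47) - 1480) = 1/((-168 - 14*(-22)²) - 1480) = 1/((-168 - 14*484) - 1480) = 1/((-168 - 6776) - 1480) = 1/(-6944 - 1480) = 1/(-8424) = -1/8424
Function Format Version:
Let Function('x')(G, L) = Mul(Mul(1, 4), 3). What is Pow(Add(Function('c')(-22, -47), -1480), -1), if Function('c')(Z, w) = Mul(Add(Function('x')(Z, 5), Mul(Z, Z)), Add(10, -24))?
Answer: Rational(-1, 8424) ≈ -0.00011871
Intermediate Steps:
Function('x')(G, L) = 12 (Function('x')(G, L) = Mul(4, 3) = 12)
Function('c')(Z, w) = Add(-168, Mul(-14, Pow(Z, 2))) (Function('c')(Z, w) = Mul(Add(12, Mul(Z, Z)), Add(10, -24)) = Mul(Add(12, Pow(Z, 2)), -14) = Add(-168, Mul(-14, Pow(Z, 2))))
Pow(Add(Function('c')(-22, -47), -1480), -1) = Pow(Add(Add(-168, Mul(-14, Pow(-22, 2))), -1480), -1) = Pow(Add(Add(-168, Mul(-14, 484)), -1480), -1) = Pow(Add(Add(-168, -6776), -1480), -1) = Pow(Add(-6944, -1480), -1) = Pow(-8424, -1) = Rational(-1, 8424)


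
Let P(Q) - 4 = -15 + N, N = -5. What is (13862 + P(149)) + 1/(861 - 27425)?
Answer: 367805143/26564 ≈ 13846.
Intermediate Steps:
P(Q) = -16 (P(Q) = 4 + (-15 - 5) = 4 - 20 = -16)
(13862 + P(149)) + 1/(861 - 27425) = (13862 - 16) + 1/(861 - 27425) = 13846 + 1/(-26564) = 13846 - 1/26564 = 367805143/26564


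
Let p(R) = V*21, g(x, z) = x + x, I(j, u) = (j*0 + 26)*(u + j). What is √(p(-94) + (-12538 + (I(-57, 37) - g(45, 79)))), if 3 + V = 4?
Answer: I*√13127 ≈ 114.57*I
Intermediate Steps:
V = 1 (V = -3 + 4 = 1)
I(j, u) = 26*j + 26*u (I(j, u) = (0 + 26)*(j + u) = 26*(j + u) = 26*j + 26*u)
g(x, z) = 2*x
p(R) = 21 (p(R) = 1*21 = 21)
√(p(-94) + (-12538 + (I(-57, 37) - g(45, 79)))) = √(21 + (-12538 + ((26*(-57) + 26*37) - 2*45))) = √(21 + (-12538 + ((-1482 + 962) - 1*90))) = √(21 + (-12538 + (-520 - 90))) = √(21 + (-12538 - 610)) = √(21 - 13148) = √(-13127) = I*√13127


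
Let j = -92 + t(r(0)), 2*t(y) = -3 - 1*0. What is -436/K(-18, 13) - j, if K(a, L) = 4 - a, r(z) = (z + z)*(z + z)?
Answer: 1621/22 ≈ 73.682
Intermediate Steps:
r(z) = 4*z² (r(z) = (2*z)*(2*z) = 4*z²)
t(y) = -3/2 (t(y) = (-3 - 1*0)/2 = (-3 + 0)/2 = (½)*(-3) = -3/2)
j = -187/2 (j = -92 - 3/2 = -187/2 ≈ -93.500)
-436/K(-18, 13) - j = -436/(4 - 1*(-18)) - 1*(-187/2) = -436/(4 + 18) + 187/2 = -436/22 + 187/2 = -436*1/22 + 187/2 = -218/11 + 187/2 = 1621/22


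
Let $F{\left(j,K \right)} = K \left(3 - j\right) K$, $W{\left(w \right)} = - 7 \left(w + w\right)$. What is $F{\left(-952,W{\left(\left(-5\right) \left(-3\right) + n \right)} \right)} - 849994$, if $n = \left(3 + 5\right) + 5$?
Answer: $145899126$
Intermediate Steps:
$n = 13$ ($n = 8 + 5 = 13$)
$W{\left(w \right)} = - 14 w$ ($W{\left(w \right)} = - 7 \cdot 2 w = - 14 w$)
$F{\left(j,K \right)} = K^{2} \left(3 - j\right)$
$F{\left(-952,W{\left(\left(-5\right) \left(-3\right) + n \right)} \right)} - 849994 = \left(- 14 \left(\left(-5\right) \left(-3\right) + 13\right)\right)^{2} \left(3 - -952\right) - 849994 = \left(- 14 \left(15 + 13\right)\right)^{2} \left(3 + 952\right) - 849994 = \left(\left(-14\right) 28\right)^{2} \cdot 955 - 849994 = \left(-392\right)^{2} \cdot 955 - 849994 = 153664 \cdot 955 - 849994 = 146749120 - 849994 = 145899126$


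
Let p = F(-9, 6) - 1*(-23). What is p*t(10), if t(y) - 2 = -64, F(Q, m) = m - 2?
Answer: -1674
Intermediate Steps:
F(Q, m) = -2 + m
t(y) = -62 (t(y) = 2 - 64 = -62)
p = 27 (p = (-2 + 6) - 1*(-23) = 4 + 23 = 27)
p*t(10) = 27*(-62) = -1674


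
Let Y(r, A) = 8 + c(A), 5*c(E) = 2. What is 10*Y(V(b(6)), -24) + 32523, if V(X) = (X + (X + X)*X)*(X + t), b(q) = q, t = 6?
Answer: 32607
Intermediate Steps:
c(E) = ⅖ (c(E) = (⅕)*2 = ⅖)
V(X) = (6 + X)*(X + 2*X²) (V(X) = (X + (X + X)*X)*(X + 6) = (X + (2*X)*X)*(6 + X) = (X + 2*X²)*(6 + X) = (6 + X)*(X + 2*X²))
Y(r, A) = 42/5 (Y(r, A) = 8 + ⅖ = 42/5)
10*Y(V(b(6)), -24) + 32523 = 10*(42/5) + 32523 = 84 + 32523 = 32607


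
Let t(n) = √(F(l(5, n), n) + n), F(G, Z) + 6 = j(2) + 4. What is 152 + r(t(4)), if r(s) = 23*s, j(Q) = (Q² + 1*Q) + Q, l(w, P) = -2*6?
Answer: 152 + 23*√10 ≈ 224.73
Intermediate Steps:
l(w, P) = -12
j(Q) = Q² + 2*Q (j(Q) = (Q² + Q) + Q = (Q + Q²) + Q = Q² + 2*Q)
F(G, Z) = 6 (F(G, Z) = -6 + (2*(2 + 2) + 4) = -6 + (2*4 + 4) = -6 + (8 + 4) = -6 + 12 = 6)
t(n) = √(6 + n)
152 + r(t(4)) = 152 + 23*√(6 + 4) = 152 + 23*√10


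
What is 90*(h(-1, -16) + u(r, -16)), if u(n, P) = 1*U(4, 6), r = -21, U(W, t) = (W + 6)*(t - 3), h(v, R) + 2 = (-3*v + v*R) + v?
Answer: 4140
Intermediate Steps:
h(v, R) = -2 - 2*v + R*v (h(v, R) = -2 + ((-3*v + v*R) + v) = -2 + ((-3*v + R*v) + v) = -2 + (-2*v + R*v) = -2 - 2*v + R*v)
U(W, t) = (-3 + t)*(6 + W) (U(W, t) = (6 + W)*(-3 + t) = (-3 + t)*(6 + W))
u(n, P) = 30 (u(n, P) = 1*(-18 - 3*4 + 6*6 + 4*6) = 1*(-18 - 12 + 36 + 24) = 1*30 = 30)
90*(h(-1, -16) + u(r, -16)) = 90*((-2 - 2*(-1) - 16*(-1)) + 30) = 90*((-2 + 2 + 16) + 30) = 90*(16 + 30) = 90*46 = 4140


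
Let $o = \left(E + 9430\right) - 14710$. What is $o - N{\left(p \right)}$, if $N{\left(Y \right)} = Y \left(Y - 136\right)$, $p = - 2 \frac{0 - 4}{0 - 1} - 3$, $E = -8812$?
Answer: $-15709$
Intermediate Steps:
$o = -14092$ ($o = \left(-8812 + 9430\right) - 14710 = 618 - 14710 = -14092$)
$p = -11$ ($p = - 2 \left(- \frac{4}{-1}\right) - 3 = - 2 \left(\left(-4\right) \left(-1\right)\right) - 3 = \left(-2\right) 4 - 3 = -8 - 3 = -11$)
$N{\left(Y \right)} = Y \left(-136 + Y\right)$
$o - N{\left(p \right)} = -14092 - - 11 \left(-136 - 11\right) = -14092 - \left(-11\right) \left(-147\right) = -14092 - 1617 = -15709$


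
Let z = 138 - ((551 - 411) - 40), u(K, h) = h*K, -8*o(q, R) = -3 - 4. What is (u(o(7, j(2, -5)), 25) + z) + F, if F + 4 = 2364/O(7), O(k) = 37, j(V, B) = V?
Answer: 35451/296 ≈ 119.77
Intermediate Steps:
o(q, R) = 7/8 (o(q, R) = -(-3 - 4)/8 = -⅛*(-7) = 7/8)
u(K, h) = K*h
z = 38 (z = 138 - (140 - 40) = 138 - 1*100 = 138 - 100 = 38)
F = 2216/37 (F = -4 + 2364/37 = 2216/37 ≈ 59.892)
(u(o(7, j(2, -5)), 25) + z) + F = ((7/8)*25 + 38) + 2216/37 = (175/8 + 38) + 2216/37 = 479/8 + 2216/37 = 35451/296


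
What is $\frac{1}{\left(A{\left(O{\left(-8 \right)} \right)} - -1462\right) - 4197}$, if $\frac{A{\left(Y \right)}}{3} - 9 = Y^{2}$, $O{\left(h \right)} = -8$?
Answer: $- \frac{1}{2516} \approx -0.00039746$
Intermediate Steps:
$A{\left(Y \right)} = 27 + 3 Y^{2}$
$\frac{1}{\left(A{\left(O{\left(-8 \right)} \right)} - -1462\right) - 4197} = \frac{1}{\left(\left(27 + 3 \left(-8\right)^{2}\right) - -1462\right) - 4197} = \frac{1}{\left(\left(27 + 3 \cdot 64\right) + 1462\right) - 4197} = \frac{1}{\left(\left(27 + 192\right) + 1462\right) - 4197} = \frac{1}{\left(219 + 1462\right) - 4197} = \frac{1}{1681 - 4197} = \frac{1}{-2516} = - \frac{1}{2516}$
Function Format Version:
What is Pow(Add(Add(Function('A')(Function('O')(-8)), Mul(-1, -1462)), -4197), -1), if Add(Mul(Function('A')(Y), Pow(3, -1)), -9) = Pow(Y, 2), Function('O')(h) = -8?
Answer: Rational(-1, 2516) ≈ -0.00039746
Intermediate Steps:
Function('A')(Y) = Add(27, Mul(3, Pow(Y, 2)))
Pow(Add(Add(Function('A')(Function('O')(-8)), Mul(-1, -1462)), -4197), -1) = Pow(Add(Add(Add(27, Mul(3, Pow(-8, 2))), Mul(-1, -1462)), -4197), -1) = Pow(Add(Add(Add(27, Mul(3, 64)), 1462), -4197), -1) = Pow(Add(Add(Add(27, 192), 1462), -4197), -1) = Pow(Add(Add(219, 1462), -4197), -1) = Pow(Add(1681, -4197), -1) = Pow(-2516, -1) = Rational(-1, 2516)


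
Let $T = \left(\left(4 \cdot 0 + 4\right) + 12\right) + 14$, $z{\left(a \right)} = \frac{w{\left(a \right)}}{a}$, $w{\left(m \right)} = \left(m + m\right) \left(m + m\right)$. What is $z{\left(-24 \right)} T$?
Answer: $-2880$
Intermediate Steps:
$w{\left(m \right)} = 4 m^{2}$ ($w{\left(m \right)} = 2 m 2 m = 4 m^{2}$)
$z{\left(a \right)} = 4 a$ ($z{\left(a \right)} = \frac{4 a^{2}}{a} = 4 a$)
$T = 30$ ($T = \left(\left(0 + 4\right) + 12\right) + 14 = \left(4 + 12\right) + 14 = 16 + 14 = 30$)
$z{\left(-24 \right)} T = 4 \left(-24\right) 30 = \left(-96\right) 30 = -2880$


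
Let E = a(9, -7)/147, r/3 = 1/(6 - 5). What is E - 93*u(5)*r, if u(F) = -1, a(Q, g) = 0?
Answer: 279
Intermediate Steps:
r = 3 (r = 3/(6 - 5) = 3/1 = 3*1 = 3)
E = 0 (E = 0/147 = 0*(1/147) = 0)
E - 93*u(5)*r = 0 - (-93)*3 = 0 - 93*(-3) = 0 + 279 = 279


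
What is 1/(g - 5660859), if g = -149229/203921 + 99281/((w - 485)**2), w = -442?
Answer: -175235229009/991982031243985271 ≈ -1.7665e-7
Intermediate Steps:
g = -107991326540/175235229009 (g = -149229/203921 + 99281/((-442 - 485)**2) = -149229*1/203921 + 99281/((-927)**2) = -149229/203921 + 99281/859329 = -107991326540/175235229009 ≈ -0.61627)
1/(g - 5660859) = 1/(-107991326540/175235229009 - 5660859) = 1/(-991982031243985271/175235229009) = -175235229009/991982031243985271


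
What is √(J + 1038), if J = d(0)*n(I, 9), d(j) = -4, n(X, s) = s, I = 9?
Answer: √1002 ≈ 31.654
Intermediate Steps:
J = -36 (J = -4*9 = -36)
√(J + 1038) = √(-36 + 1038) = √1002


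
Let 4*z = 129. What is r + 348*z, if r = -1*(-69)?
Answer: 11292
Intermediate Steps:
z = 129/4 (z = (1/4)*129 = 129/4 ≈ 32.250)
r = 69
r + 348*z = 69 + 348*(129/4) = 69 + 11223 = 11292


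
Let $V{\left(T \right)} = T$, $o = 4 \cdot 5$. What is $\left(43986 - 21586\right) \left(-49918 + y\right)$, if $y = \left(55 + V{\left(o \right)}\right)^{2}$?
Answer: $-992163200$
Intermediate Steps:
$o = 20$
$y = 5625$ ($y = \left(55 + 20\right)^{2} = 75^{2} = 5625$)
$\left(43986 - 21586\right) \left(-49918 + y\right) = \left(43986 - 21586\right) \left(-49918 + 5625\right) = 22400 \left(-44293\right) = -992163200$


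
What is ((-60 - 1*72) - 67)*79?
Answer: -15721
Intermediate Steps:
((-60 - 1*72) - 67)*79 = ((-60 - 72) - 67)*79 = (-132 - 67)*79 = -199*79 = -15721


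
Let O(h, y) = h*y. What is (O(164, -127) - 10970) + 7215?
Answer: -24583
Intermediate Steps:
(O(164, -127) - 10970) + 7215 = (164*(-127) - 10970) + 7215 = (-20828 - 10970) + 7215 = -31798 + 7215 = -24583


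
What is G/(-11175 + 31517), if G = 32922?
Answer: 16461/10171 ≈ 1.6184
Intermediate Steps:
G/(-11175 + 31517) = 32922/(-11175 + 31517) = 32922/20342 = 32922*(1/20342) = 16461/10171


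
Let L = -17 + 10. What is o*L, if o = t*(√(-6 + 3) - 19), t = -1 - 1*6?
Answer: -931 + 49*I*√3 ≈ -931.0 + 84.87*I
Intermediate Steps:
t = -7 (t = -1 - 6 = -7)
L = -7
o = 133 - 7*I*√3 (o = -7*(√(-6 + 3) - 19) = -7*(√(-3) - 19) = -7*(I*√3 - 19) = -7*(-19 + I*√3) = 133 - 7*I*√3 ≈ 133.0 - 12.124*I)
o*L = (133 - 7*I*√3)*(-7) = -931 + 49*I*√3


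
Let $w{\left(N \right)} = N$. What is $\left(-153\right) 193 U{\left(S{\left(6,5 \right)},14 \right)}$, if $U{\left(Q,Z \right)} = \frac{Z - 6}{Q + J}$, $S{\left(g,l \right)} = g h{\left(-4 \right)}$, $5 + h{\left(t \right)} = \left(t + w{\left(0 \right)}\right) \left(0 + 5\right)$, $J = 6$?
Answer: $\frac{3281}{2} \approx 1640.5$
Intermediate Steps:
$h{\left(t \right)} = -5 + 5 t$ ($h{\left(t \right)} = -5 + \left(t + 0\right) \left(0 + 5\right) = -5 + t 5 = -5 + 5 t$)
$S{\left(g,l \right)} = - 25 g$ ($S{\left(g,l \right)} = g \left(-5 + 5 \left(-4\right)\right) = g \left(-5 - 20\right) = g \left(-25\right) = - 25 g$)
$U{\left(Q,Z \right)} = \frac{-6 + Z}{6 + Q}$ ($U{\left(Q,Z \right)} = \frac{Z - 6}{Q + 6} = \frac{-6 + Z}{6 + Q}$)
$\left(-153\right) 193 U{\left(S{\left(6,5 \right)},14 \right)} = \left(-153\right) 193 \frac{-6 + 14}{6 - 150} = - 29529 \frac{1}{6 - 150} \cdot 8 = - 29529 \frac{1}{-144} \cdot 8 = - 29529 \left(\left(- \frac{1}{144}\right) 8\right) = \left(-29529\right) \left(- \frac{1}{18}\right) = \frac{3281}{2}$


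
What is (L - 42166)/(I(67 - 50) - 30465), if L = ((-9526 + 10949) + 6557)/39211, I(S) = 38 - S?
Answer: 826681523/596869842 ≈ 1.3850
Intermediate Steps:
L = 7980/39211 (L = (1423 + 6557)*(1/39211) = 7980*(1/39211) = 7980/39211 ≈ 0.20351)
(L - 42166)/(I(67 - 50) - 30465) = (7980/39211 - 42166)/((38 - (67 - 50)) - 30465) = -1653363046/(39211*((38 - 1*17) - 30465)) = -1653363046/(39211*((38 - 17) - 30465)) = -1653363046/(39211*(21 - 30465)) = -1653363046/39211/(-30444) = -1653363046/39211*(-1/30444) = 826681523/596869842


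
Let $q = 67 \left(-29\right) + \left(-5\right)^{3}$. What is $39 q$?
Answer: $-80652$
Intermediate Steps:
$q = -2068$ ($q = -1943 - 125 = -2068$)
$39 q = 39 \left(-2068\right) = -80652$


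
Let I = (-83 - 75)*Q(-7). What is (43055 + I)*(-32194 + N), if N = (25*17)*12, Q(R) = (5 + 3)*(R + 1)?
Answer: -1372013066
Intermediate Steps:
Q(R) = 8 + 8*R (Q(R) = 8*(1 + R) = 8 + 8*R)
I = 7584 (I = (-83 - 75)*(8 + 8*(-7)) = -158*(8 - 56) = -158*(-48) = 7584)
N = 5100 (N = 425*12 = 5100)
(43055 + I)*(-32194 + N) = (43055 + 7584)*(-32194 + 5100) = 50639*(-27094) = -1372013066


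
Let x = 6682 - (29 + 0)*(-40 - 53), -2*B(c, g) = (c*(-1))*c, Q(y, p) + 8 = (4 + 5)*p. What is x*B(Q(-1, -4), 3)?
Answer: 9078872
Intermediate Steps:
Q(y, p) = -8 + 9*p (Q(y, p) = -8 + (4 + 5)*p = -8 + 9*p)
B(c, g) = c²/2 (B(c, g) = -c*(-1)*c/2 = -(-c)*c/2 = -(-1)*c²/2 = c²/2)
x = 9379 (x = 6682 - 29*(-93) = 6682 - 1*(-2697) = 6682 + 2697 = 9379)
x*B(Q(-1, -4), 3) = 9379*((-8 + 9*(-4))²/2) = 9379*((-8 - 36)²/2) = 9379*((½)*(-44)²) = 9379*((½)*1936) = 9379*968 = 9078872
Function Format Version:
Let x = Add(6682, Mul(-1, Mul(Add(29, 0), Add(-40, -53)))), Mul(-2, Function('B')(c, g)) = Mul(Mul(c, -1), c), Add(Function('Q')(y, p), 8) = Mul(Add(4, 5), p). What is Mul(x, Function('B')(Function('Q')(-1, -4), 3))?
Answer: 9078872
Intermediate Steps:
Function('Q')(y, p) = Add(-8, Mul(9, p)) (Function('Q')(y, p) = Add(-8, Mul(Add(4, 5), p)) = Add(-8, Mul(9, p)))
Function('B')(c, g) = Mul(Rational(1, 2), Pow(c, 2)) (Function('B')(c, g) = Mul(Rational(-1, 2), Mul(Mul(c, -1), c)) = Mul(Rational(-1, 2), Mul(Mul(-1, c), c)) = Mul(Rational(-1, 2), Mul(-1, Pow(c, 2))) = Mul(Rational(1, 2), Pow(c, 2)))
x = 9379 (x = Add(6682, Mul(-1, Mul(29, -93))) = Add(6682, Mul(-1, -2697)) = Add(6682, 2697) = 9379)
Mul(x, Function('B')(Function('Q')(-1, -4), 3)) = Mul(9379, Mul(Rational(1, 2), Pow(Add(-8, Mul(9, -4)), 2))) = Mul(9379, Mul(Rational(1, 2), Pow(Add(-8, -36), 2))) = Mul(9379, Mul(Rational(1, 2), Pow(-44, 2))) = Mul(9379, Mul(Rational(1, 2), 1936)) = Mul(9379, 968) = 9078872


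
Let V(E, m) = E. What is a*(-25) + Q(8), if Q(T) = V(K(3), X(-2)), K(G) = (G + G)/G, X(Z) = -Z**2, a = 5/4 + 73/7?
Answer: -8119/28 ≈ -289.96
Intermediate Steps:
a = 327/28 (a = 5*(1/4) + 73*(1/7) = 5/4 + 73/7 = 327/28 ≈ 11.679)
K(G) = 2 (K(G) = (2*G)/G = 2)
Q(T) = 2
a*(-25) + Q(8) = (327/28)*(-25) + 2 = -8175/28 + 2 = -8119/28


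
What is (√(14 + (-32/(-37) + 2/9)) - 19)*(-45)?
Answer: 855 - 60*√11618/37 ≈ 680.21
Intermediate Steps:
(√(14 + (-32/(-37) + 2/9)) - 19)*(-45) = (√(14 + (-32*(-1/37) + 2*(⅑))) - 19)*(-45) = (√(14 + (32/37 + 2/9)) - 19)*(-45) = (√(14 + 362/333) - 19)*(-45) = (√(5024/333) - 19)*(-45) = (4*√11618/111 - 19)*(-45) = (-19 + 4*√11618/111)*(-45) = 855 - 60*√11618/37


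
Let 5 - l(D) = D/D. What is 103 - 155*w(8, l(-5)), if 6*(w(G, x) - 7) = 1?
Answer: -6047/6 ≈ -1007.8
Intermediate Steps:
l(D) = 4 (l(D) = 5 - D/D = 5 - 1*1 = 5 - 1 = 4)
w(G, x) = 43/6 (w(G, x) = 7 + (⅙)*1 = 7 + ⅙ = 43/6)
103 - 155*w(8, l(-5)) = 103 - 155*43/6 = 103 - 6665/6 = -6047/6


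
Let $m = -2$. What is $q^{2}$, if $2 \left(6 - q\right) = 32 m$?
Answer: $1444$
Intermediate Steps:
$q = 38$ ($q = 6 - \frac{32 \left(-2\right)}{2} = 6 - -32 = 6 + 32 = 38$)
$q^{2} = 38^{2} = 1444$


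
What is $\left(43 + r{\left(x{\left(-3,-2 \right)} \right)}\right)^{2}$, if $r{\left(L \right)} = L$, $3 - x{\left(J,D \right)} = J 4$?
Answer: $3364$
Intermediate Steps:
$x{\left(J,D \right)} = 3 - 4 J$ ($x{\left(J,D \right)} = 3 - J 4 = 3 - 4 J$)
$\left(43 + r{\left(x{\left(-3,-2 \right)} \right)}\right)^{2} = \left(43 + \left(3 - -12\right)\right)^{2} = \left(43 + \left(3 + 12\right)\right)^{2} = \left(43 + 15\right)^{2} = 58^{2} = 3364$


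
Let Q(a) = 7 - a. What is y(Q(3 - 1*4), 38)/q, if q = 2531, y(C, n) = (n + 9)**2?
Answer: 2209/2531 ≈ 0.87278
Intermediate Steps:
y(C, n) = (9 + n)**2
y(Q(3 - 1*4), 38)/q = (9 + 38)**2/2531 = 47**2*(1/2531) = 2209*(1/2531) = 2209/2531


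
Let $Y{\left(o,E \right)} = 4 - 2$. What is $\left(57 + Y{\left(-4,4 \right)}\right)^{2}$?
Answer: $3481$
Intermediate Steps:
$Y{\left(o,E \right)} = 2$
$\left(57 + Y{\left(-4,4 \right)}\right)^{2} = \left(57 + 2\right)^{2} = 59^{2} = 3481$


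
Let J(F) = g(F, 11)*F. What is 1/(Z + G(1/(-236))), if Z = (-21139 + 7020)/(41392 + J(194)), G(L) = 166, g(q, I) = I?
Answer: 6218/1030171 ≈ 0.0060359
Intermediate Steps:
J(F) = 11*F
Z = -2017/6218 (Z = (-21139 + 7020)/(41392 + 11*194) = -14119/(41392 + 2134) = -14119/43526 = -14119*1/43526 = -2017/6218 ≈ -0.32438)
1/(Z + G(1/(-236))) = 1/(-2017/6218 + 166) = 1/(1030171/6218) = 6218/1030171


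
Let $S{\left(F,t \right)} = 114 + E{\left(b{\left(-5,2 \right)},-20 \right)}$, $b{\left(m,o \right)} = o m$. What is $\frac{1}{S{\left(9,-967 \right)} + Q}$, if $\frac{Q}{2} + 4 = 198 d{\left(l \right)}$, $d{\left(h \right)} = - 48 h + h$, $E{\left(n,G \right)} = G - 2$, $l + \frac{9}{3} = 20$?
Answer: $- \frac{1}{316320} \approx -3.1614 \cdot 10^{-6}$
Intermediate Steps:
$l = 17$ ($l = -3 + 20 = 17$)
$b{\left(m,o \right)} = m o$
$E{\left(n,G \right)} = -2 + G$ ($E{\left(n,G \right)} = G - 2 = -2 + G$)
$d{\left(h \right)} = - 47 h$
$S{\left(F,t \right)} = 92$ ($S{\left(F,t \right)} = 114 - 22 = 92$)
$Q = -316412$ ($Q = -8 + 2 \cdot 198 \left(\left(-47\right) 17\right) = -8 + 2 \cdot 198 \left(-799\right) = -8 + 2 \left(-158202\right) = -8 - 316404 = -316412$)
$\frac{1}{S{\left(9,-967 \right)} + Q} = \frac{1}{92 - 316412} = \frac{1}{-316320} = - \frac{1}{316320}$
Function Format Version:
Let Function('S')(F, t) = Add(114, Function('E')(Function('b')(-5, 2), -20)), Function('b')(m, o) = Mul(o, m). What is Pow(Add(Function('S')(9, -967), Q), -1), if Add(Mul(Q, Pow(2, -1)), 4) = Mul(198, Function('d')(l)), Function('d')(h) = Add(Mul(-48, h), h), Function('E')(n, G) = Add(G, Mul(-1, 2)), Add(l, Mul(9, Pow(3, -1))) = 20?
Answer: Rational(-1, 316320) ≈ -3.1614e-6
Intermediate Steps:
l = 17 (l = Add(-3, 20) = 17)
Function('b')(m, o) = Mul(m, o)
Function('E')(n, G) = Add(-2, G) (Function('E')(n, G) = Add(G, -2) = Add(-2, G))
Function('d')(h) = Mul(-47, h)
Function('S')(F, t) = 92 (Function('S')(F, t) = Add(114, Add(-2, -20)) = Add(114, -22) = 92)
Q = -316412 (Q = Add(-8, Mul(2, Mul(198, Mul(-47, 17)))) = Add(-8, Mul(2, Mul(198, -799))) = Add(-8, Mul(2, -158202)) = Add(-8, -316404) = -316412)
Pow(Add(Function('S')(9, -967), Q), -1) = Pow(Add(92, -316412), -1) = Pow(-316320, -1) = Rational(-1, 316320)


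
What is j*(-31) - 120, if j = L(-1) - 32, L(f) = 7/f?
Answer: 1089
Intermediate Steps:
j = -39 (j = 7/(-1) - 32 = 7*(-1) - 32 = -7 - 32 = -39)
j*(-31) - 120 = -39*(-31) - 120 = 1209 - 120 = 1089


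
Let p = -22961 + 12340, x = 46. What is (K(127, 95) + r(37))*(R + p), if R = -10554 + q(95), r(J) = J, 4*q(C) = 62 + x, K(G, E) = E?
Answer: -2791536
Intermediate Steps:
q(C) = 27 (q(C) = (62 + 46)/4 = (¼)*108 = 27)
R = -10527 (R = -10554 + 27 = -10527)
p = -10621
(K(127, 95) + r(37))*(R + p) = (95 + 37)*(-10527 - 10621) = 132*(-21148) = -2791536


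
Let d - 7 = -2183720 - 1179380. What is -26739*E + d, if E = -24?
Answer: -2721357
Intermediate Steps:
d = -3363093 (d = 7 + (-2183720 - 1179380) = 7 - 3363100 = -3363093)
-26739*E + d = -26739*(-24) - 3363093 = 641736 - 3363093 = -2721357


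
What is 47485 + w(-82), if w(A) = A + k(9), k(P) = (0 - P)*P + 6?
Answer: 47328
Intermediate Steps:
k(P) = 6 - P² (k(P) = (-P)*P + 6 = -P² + 6 = 6 - P²)
w(A) = -75 + A (w(A) = A + (6 - 1*9²) = A + (6 - 1*81) = A + (6 - 81) = A - 75 = -75 + A)
47485 + w(-82) = 47485 + (-75 - 82) = 47485 - 157 = 47328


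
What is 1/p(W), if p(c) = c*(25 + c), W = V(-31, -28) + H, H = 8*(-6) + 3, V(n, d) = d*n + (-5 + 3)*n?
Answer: 1/805350 ≈ 1.2417e-6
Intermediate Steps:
V(n, d) = -2*n + d*n (V(n, d) = d*n - 2*n = -2*n + d*n)
H = -45 (H = -48 + 3 = -45)
W = 885 (W = -31*(-2 - 28) - 45 = -31*(-30) - 45 = 930 - 45 = 885)
1/p(W) = 1/(885*(25 + 885)) = 1/(885*910) = 1/805350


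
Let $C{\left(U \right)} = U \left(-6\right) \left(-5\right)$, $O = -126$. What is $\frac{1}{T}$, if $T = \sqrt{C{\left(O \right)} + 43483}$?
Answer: $\frac{\sqrt{39703}}{39703} \approx 0.0050187$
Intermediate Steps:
$C{\left(U \right)} = 30 U$ ($C{\left(U \right)} = - 6 U \left(-5\right) = 30 U$)
$T = \sqrt{39703}$ ($T = \sqrt{30 \left(-126\right) + 43483} = \sqrt{-3780 + 43483} = \sqrt{39703} \approx 199.26$)
$\frac{1}{T} = \frac{1}{\sqrt{39703}} = \frac{\sqrt{39703}}{39703}$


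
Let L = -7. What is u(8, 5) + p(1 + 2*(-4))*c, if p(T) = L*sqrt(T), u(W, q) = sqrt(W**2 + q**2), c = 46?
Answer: sqrt(89) - 322*I*sqrt(7) ≈ 9.434 - 851.93*I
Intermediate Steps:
p(T) = -7*sqrt(T)
u(8, 5) + p(1 + 2*(-4))*c = sqrt(8**2 + 5**2) - 7*sqrt(1 + 2*(-4))*46 = sqrt(64 + 25) - 7*sqrt(1 - 8)*46 = sqrt(89) - 7*I*sqrt(7)*46 = sqrt(89) - 322*I*sqrt(7)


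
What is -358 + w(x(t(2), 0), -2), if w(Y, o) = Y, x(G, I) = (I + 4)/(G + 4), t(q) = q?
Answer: -1072/3 ≈ -357.33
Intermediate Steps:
x(G, I) = (4 + I)/(4 + G)
-358 + w(x(t(2), 0), -2) = -358 + (4 + 0)/(4 + 2) = -358 + 4/6 = -358 + (⅙)*4 = -358 + ⅔ = -1072/3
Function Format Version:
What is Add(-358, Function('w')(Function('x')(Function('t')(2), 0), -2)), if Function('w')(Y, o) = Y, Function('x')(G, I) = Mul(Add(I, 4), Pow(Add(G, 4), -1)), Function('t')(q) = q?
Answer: Rational(-1072, 3) ≈ -357.33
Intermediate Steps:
Function('x')(G, I) = Mul(Pow(Add(4, G), -1), Add(4, I)) (Function('x')(G, I) = Mul(Add(4, I), Pow(Add(4, G), -1)) = Mul(Pow(Add(4, G), -1), Add(4, I)))
Add(-358, Function('w')(Function('x')(Function('t')(2), 0), -2)) = Add(-358, Mul(Pow(Add(4, 2), -1), Add(4, 0))) = Add(-358, Mul(Pow(6, -1), 4)) = Add(-358, Mul(Rational(1, 6), 4)) = Add(-358, Rational(2, 3)) = Rational(-1072, 3)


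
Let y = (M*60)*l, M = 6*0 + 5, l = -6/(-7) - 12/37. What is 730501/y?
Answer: 189199759/41400 ≈ 4570.0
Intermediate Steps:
l = 138/259 (l = -6*(-1/7) - 12*1/37 = 6/7 - 12/37 = 138/259 ≈ 0.53282)
M = 5 (M = 0 + 5 = 5)
y = 41400/259 (y = (5*60)*(138/259) = 300*(138/259) = 41400/259 ≈ 159.85)
730501/y = 730501/(41400/259) = 730501*(259/41400) = 189199759/41400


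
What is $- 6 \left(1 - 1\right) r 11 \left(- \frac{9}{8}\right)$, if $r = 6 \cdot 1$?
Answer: $0$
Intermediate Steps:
$r = 6$
$- 6 \left(1 - 1\right) r 11 \left(- \frac{9}{8}\right) = - 6 \left(1 - 1\right) 6 \cdot 11 \left(- \frac{9}{8}\right) = - 6 \cdot 0 \cdot 6 \cdot 11 \left(\left(-9\right) \frac{1}{8}\right) = - 6 \cdot 0 \cdot 11 \left(- \frac{9}{8}\right) = - 6 \cdot 0 \left(- \frac{9}{8}\right) = \left(-6\right) 0 = 0$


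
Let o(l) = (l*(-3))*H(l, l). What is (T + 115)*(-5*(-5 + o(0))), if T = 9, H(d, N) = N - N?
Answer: 3100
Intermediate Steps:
H(d, N) = 0
o(l) = 0 (o(l) = (l*(-3))*0 = -3*l*0 = 0)
(T + 115)*(-5*(-5 + o(0))) = (9 + 115)*(-5*(-5 + 0)) = 124*(-5*(-5)) = 124*25 = 3100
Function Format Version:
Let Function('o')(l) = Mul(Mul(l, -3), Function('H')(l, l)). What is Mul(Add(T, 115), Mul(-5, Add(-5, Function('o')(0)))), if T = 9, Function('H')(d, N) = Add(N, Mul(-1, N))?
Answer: 3100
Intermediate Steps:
Function('H')(d, N) = 0
Function('o')(l) = 0 (Function('o')(l) = Mul(Mul(l, -3), 0) = Mul(Mul(-3, l), 0) = 0)
Mul(Add(T, 115), Mul(-5, Add(-5, Function('o')(0)))) = Mul(Add(9, 115), Mul(-5, Add(-5, 0))) = Mul(124, Mul(-5, -5)) = Mul(124, 25) = 3100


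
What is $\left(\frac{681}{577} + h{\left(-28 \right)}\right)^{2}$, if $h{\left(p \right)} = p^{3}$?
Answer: $\frac{160418005978129}{332929} \approx 4.8184 \cdot 10^{8}$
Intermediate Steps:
$\left(\frac{681}{577} + h{\left(-28 \right)}\right)^{2} = \left(\frac{681}{577} + \left(-28\right)^{3}\right)^{2} = \left(681 \cdot \frac{1}{577} - 21952\right)^{2} = \left(\frac{681}{577} - 21952\right)^{2} = \left(- \frac{12665623}{577}\right)^{2} = \frac{160418005978129}{332929}$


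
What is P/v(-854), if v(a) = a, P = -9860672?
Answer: 4930336/427 ≈ 11546.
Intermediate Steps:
P/v(-854) = -9860672/(-854) = -9860672*(-1/854) = 4930336/427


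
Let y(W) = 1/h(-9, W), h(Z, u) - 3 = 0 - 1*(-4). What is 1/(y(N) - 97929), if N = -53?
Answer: -7/685502 ≈ -1.0212e-5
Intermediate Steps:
h(Z, u) = 7 (h(Z, u) = 3 + (0 - 1*(-4)) = 3 + (0 + 4) = 3 + 4 = 7)
y(W) = ⅐ (y(W) = 1/7 = ⅐)
1/(y(N) - 97929) = 1/(⅐ - 97929) = 1/(-685502/7) = -7/685502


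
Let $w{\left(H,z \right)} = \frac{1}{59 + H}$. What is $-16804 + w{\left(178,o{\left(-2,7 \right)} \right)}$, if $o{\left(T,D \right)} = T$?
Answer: $- \frac{3982547}{237} \approx -16804.0$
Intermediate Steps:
$-16804 + w{\left(178,o{\left(-2,7 \right)} \right)} = -16804 + \frac{1}{59 + 178} = -16804 + \frac{1}{237} = - \frac{3982547}{237}$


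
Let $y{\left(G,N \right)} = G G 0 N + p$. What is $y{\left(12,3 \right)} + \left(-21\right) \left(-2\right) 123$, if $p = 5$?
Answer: $5171$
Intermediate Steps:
$y{\left(G,N \right)} = 5$ ($y{\left(G,N \right)} = G G 0 N + 5 = G 0 N + 5 = G 0 + 5 = 0 + 5 = 5$)
$y{\left(12,3 \right)} + \left(-21\right) \left(-2\right) 123 = 5 + \left(-21\right) \left(-2\right) 123 = 5 + 42 \cdot 123 = 5 + 5166 = 5171$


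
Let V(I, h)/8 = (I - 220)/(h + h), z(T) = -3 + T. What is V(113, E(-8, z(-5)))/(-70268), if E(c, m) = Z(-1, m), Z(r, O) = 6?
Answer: 107/105402 ≈ 0.0010152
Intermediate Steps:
E(c, m) = 6
V(I, h) = 4*(-220 + I)/h (V(I, h) = 8*((I - 220)/(h + h)) = 8*((-220 + I)/((2*h))) = 8*((-220 + I)*(1/(2*h))) = 8*((-220 + I)/(2*h)) = 4*(-220 + I)/h)
V(113, E(-8, z(-5)))/(-70268) = (4*(-220 + 113)/6)/(-70268) = (4*(⅙)*(-107))*(-1/70268) = -214/3*(-1/70268) = 107/105402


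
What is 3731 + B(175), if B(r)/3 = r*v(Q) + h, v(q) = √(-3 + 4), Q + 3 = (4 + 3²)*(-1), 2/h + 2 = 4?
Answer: 4259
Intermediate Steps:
h = 1 (h = 2/(-2 + 4) = 2/2 = 2*(½) = 1)
Q = -16 (Q = -3 + (4 + 3²)*(-1) = -3 + (4 + 9)*(-1) = -3 + 13*(-1) = -3 - 13 = -16)
v(q) = 1 (v(q) = √1 = 1)
B(r) = 3 + 3*r (B(r) = 3*(r*1 + 1) = 3*(r + 1) = 3*(1 + r) = 3 + 3*r)
3731 + B(175) = 3731 + (3 + 3*175) = 3731 + (3 + 525) = 3731 + 528 = 4259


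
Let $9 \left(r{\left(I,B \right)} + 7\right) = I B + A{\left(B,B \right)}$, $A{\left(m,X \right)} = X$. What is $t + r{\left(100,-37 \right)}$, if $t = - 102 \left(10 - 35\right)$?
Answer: $\frac{19150}{9} \approx 2127.8$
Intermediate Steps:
$t = 2550$ ($t = \left(-102\right) \left(-25\right) = 2550$)
$r{\left(I,B \right)} = -7 + \frac{B}{9} + \frac{B I}{9}$ ($r{\left(I,B \right)} = -7 + \frac{I B + B}{9} = -7 + \frac{B I + B}{9} = -7 + \frac{B + B I}{9} = -7 + \left(\frac{B}{9} + \frac{B I}{9}\right) = -7 + \frac{B}{9} + \frac{B I}{9}$)
$t + r{\left(100,-37 \right)} = 2550 + \left(-7 + \frac{1}{9} \left(-37\right) + \frac{1}{9} \left(-37\right) 100\right) = 2550 - \frac{3800}{9} = \frac{19150}{9}$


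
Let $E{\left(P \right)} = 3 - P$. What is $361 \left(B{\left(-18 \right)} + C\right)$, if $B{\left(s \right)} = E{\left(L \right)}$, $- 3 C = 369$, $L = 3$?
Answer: $-44403$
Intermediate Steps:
$C = -123$ ($C = \left(- \frac{1}{3}\right) 369 = -123$)
$B{\left(s \right)} = 0$ ($B{\left(s \right)} = 3 - 3 = 0$)
$361 \left(B{\left(-18 \right)} + C\right) = 361 \left(0 - 123\right) = 361 \left(-123\right) = -44403$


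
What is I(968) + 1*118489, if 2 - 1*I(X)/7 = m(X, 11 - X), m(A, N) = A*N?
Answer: 6603135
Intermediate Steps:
I(X) = 14 - 7*X*(11 - X)
I(968) + 1*118489 = (14 + 7*968*(-11 + 968)) + 1*118489 = (14 + 7*968*957) + 118489 = (14 + 6484632) + 118489 = 6484646 + 118489 = 6603135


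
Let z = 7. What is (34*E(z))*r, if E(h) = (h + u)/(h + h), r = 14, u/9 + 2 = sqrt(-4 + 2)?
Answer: -374 + 306*I*sqrt(2) ≈ -374.0 + 432.75*I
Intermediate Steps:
u = -18 + 9*I*sqrt(2) (u = -18 + 9*sqrt(-4 + 2) = -18 + 9*sqrt(-2) = -18 + 9*(I*sqrt(2)) = -18 + 9*I*sqrt(2) ≈ -18.0 + 12.728*I)
E(h) = (-18 + h + 9*I*sqrt(2))/(2*h) (E(h) = (h + (-18 + 9*I*sqrt(2)))/(h + h) = (-18 + h + 9*I*sqrt(2))/((2*h)) = (-18 + h + 9*I*sqrt(2))*(1/(2*h)) = (-18 + h + 9*I*sqrt(2))/(2*h))
(34*E(z))*r = (34*((1/2)*(-18 + 7 + 9*I*sqrt(2))/7))*14 = (34*((1/2)*(1/7)*(-11 + 9*I*sqrt(2))))*14 = (34*(-11/14 + 9*I*sqrt(2)/14))*14 = (-187/7 + 153*I*sqrt(2)/7)*14 = -374 + 306*I*sqrt(2)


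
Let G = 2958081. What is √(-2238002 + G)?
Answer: √720079 ≈ 848.57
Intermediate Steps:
√(-2238002 + G) = √(-2238002 + 2958081) = √720079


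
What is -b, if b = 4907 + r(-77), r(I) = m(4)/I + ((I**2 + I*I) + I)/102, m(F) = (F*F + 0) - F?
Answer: -773441/154 ≈ -5022.3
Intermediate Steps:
m(F) = F**2 - F (m(F) = (F**2 + 0) - F = F**2 - F)
r(I) = 12/I + I**2/51 + I/102 (r(I) = (4*(-1 + 4))/I + ((I**2 + I*I) + I)/102 = (4*3)/I + ((I**2 + I**2) + I)*(1/102) = 12/I + (2*I**2 + I)*(1/102) = 12/I + (I + 2*I**2)*(1/102) = 12/I + (I**2/51 + I/102) = 12/I + I**2/51 + I/102)
b = 773441/154 (b = 4907 + (12/(-77) + (1/51)*(-77)**2 + (1/102)*(-77)) = 4907 + (12*(-1/77) + (1/51)*5929 - 77/102) = 4907 + (-12/77 + 5929/51 - 77/102) = 4907 + 17763/154 = 773441/154 ≈ 5022.3)
-b = -1*773441/154 = -773441/154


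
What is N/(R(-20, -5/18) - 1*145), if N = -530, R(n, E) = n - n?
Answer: 106/29 ≈ 3.6552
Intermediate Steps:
R(n, E) = 0
N/(R(-20, -5/18) - 1*145) = -530/(0 - 1*145) = -530/(0 - 145) = -530/(-145) = -530*(-1/145) = 106/29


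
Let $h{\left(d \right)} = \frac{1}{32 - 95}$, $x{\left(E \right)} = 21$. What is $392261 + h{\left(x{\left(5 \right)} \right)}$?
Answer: $\frac{24712442}{63} \approx 3.9226 \cdot 10^{5}$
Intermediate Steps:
$h{\left(d \right)} = - \frac{1}{63}$ ($h{\left(d \right)} = \frac{1}{32 - 95} = \frac{1}{-63} = - \frac{1}{63}$)
$392261 + h{\left(x{\left(5 \right)} \right)} = 392261 - \frac{1}{63} = \frac{24712442}{63}$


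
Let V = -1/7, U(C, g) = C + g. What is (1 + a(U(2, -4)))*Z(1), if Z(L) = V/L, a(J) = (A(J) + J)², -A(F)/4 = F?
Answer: -37/7 ≈ -5.2857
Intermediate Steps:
A(F) = -4*F
a(J) = 9*J² (a(J) = (-4*J + J)² = (-3*J)² = 9*J²)
V = -⅐ (V = -1*⅐ = -⅐ ≈ -0.14286)
Z(L) = -1/(7*L)
(1 + a(U(2, -4)))*Z(1) = (1 + 9*(2 - 4)²)*(-⅐/1) = (1 + 9*(-2)²)*(-⅐*1) = (1 + 9*4)*(-⅐) = (1 + 36)*(-⅐) = 37*(-⅐) = -37/7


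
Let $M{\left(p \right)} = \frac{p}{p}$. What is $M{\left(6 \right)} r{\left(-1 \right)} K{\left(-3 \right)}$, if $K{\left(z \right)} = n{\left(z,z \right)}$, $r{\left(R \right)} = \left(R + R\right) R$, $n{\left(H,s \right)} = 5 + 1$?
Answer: $12$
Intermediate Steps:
$n{\left(H,s \right)} = 6$
$M{\left(p \right)} = 1$
$r{\left(R \right)} = 2 R^{2}$ ($r{\left(R \right)} = 2 R R = 2 R^{2}$)
$K{\left(z \right)} = 6$
$M{\left(6 \right)} r{\left(-1 \right)} K{\left(-3 \right)} = 1 \cdot 2 \left(-1\right)^{2} \cdot 6 = 1 \cdot 2 \cdot 1 \cdot 6 = 1 \cdot 2 \cdot 6 = 2 \cdot 6 = 12$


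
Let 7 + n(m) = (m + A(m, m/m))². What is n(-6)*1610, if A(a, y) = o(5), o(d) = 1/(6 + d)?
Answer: 5438580/121 ≈ 44947.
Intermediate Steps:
A(a, y) = 1/11 (A(a, y) = 1/(6 + 5) = 1/11)
n(m) = -7 + (1/11 + m)² (n(m) = -7 + (m + 1/11)² = -7 + (1/11 + m)²)
n(-6)*1610 = (-7 + (1 + 11*(-6))²/121)*1610 = (-7 + (1 - 66)²/121)*1610 = (-7 + (1/121)*(-65)²)*1610 = (-7 + (1/121)*4225)*1610 = (-7 + 4225/121)*1610 = (3378/121)*1610 = 5438580/121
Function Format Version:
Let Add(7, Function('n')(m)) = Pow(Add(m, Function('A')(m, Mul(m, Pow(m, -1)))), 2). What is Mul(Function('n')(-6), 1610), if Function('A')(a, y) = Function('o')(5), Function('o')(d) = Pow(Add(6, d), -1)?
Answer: Rational(5438580, 121) ≈ 44947.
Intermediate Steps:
Function('A')(a, y) = Rational(1, 11) (Function('A')(a, y) = Pow(Add(6, 5), -1) = Pow(11, -1) = Rational(1, 11))
Function('n')(m) = Add(-7, Pow(Add(Rational(1, 11), m), 2)) (Function('n')(m) = Add(-7, Pow(Add(m, Rational(1, 11)), 2)) = Add(-7, Pow(Add(Rational(1, 11), m), 2)))
Mul(Function('n')(-6), 1610) = Mul(Add(-7, Mul(Rational(1, 121), Pow(Add(1, Mul(11, -6)), 2))), 1610) = Mul(Add(-7, Mul(Rational(1, 121), Pow(Add(1, -66), 2))), 1610) = Mul(Add(-7, Mul(Rational(1, 121), Pow(-65, 2))), 1610) = Mul(Add(-7, Mul(Rational(1, 121), 4225)), 1610) = Mul(Add(-7, Rational(4225, 121)), 1610) = Mul(Rational(3378, 121), 1610) = Rational(5438580, 121)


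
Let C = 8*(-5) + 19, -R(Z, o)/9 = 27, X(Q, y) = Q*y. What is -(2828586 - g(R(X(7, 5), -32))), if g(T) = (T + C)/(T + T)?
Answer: -229115422/81 ≈ -2.8286e+6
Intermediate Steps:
R(Z, o) = -243 (R(Z, o) = -9*27 = -243)
C = -21 (C = -40 + 19 = -21)
g(T) = (-21 + T)/(2*T) (g(T) = (T - 21)/(T + T) = (-21 + T)/((2*T)) = (-21 + T)*(1/(2*T)) = (-21 + T)/(2*T))
-(2828586 - g(R(X(7, 5), -32))) = -(2828586 - (-21 - 243)/(2*(-243))) = -(2828586 - (-1)*(-264)/(2*243)) = -(2828586 - 1*44/81) = -(2828586 - 44/81) = -1*229115422/81 = -229115422/81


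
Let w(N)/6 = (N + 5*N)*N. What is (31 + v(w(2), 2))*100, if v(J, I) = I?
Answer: 3300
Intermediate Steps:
w(N) = 36*N² (w(N) = 6*((N + 5*N)*N) = 6*((6*N)*N) = 6*(6*N²) = 36*N²)
(31 + v(w(2), 2))*100 = (31 + 2)*100 = 33*100 = 3300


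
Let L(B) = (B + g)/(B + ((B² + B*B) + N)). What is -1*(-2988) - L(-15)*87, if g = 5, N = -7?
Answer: 639867/214 ≈ 2990.0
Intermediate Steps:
L(B) = (5 + B)/(-7 + B + 2*B²) (L(B) = (B + 5)/(B + ((B² + B*B) - 7)) = (5 + B)/(B + ((B² + B²) - 7)) = (5 + B)/(B + (2*B² - 7)) = (5 + B)/(B + (-7 + 2*B²)) = (5 + B)/(-7 + B + 2*B²))
-1*(-2988) - L(-15)*87 = -1*(-2988) - (5 - 15)/(-7 - 15 + 2*(-15)²)*87 = 2988 - -10/(-7 - 15 + 2*225)*87 = 2988 - -10/(-7 - 15 + 450)*87 = 2988 - -10/428*87 = 2988 - (1/428)*(-10)*87 = 2988 - (-5)*87/214 = 2988 - 1*(-435/214) = 2988 + 435/214 = 639867/214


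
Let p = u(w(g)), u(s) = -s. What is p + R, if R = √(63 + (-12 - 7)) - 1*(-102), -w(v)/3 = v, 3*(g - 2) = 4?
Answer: 112 + 2*√11 ≈ 118.63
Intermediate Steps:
g = 10/3 (g = 2 + (⅓)*4 = 2 + 4/3 = 10/3 ≈ 3.3333)
w(v) = -3*v
R = 102 + 2*√11 (R = √(63 - 19) + 102 = √44 + 102 = 2*√11 + 102 = 102 + 2*√11 ≈ 108.63)
p = 10 (p = -(-3)*10/3 = -1*(-10) = 10)
p + R = 10 + (102 + 2*√11) = 112 + 2*√11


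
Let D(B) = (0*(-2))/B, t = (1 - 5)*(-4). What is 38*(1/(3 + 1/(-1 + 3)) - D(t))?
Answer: 76/7 ≈ 10.857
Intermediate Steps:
t = 16 (t = -4*(-4) = 16)
D(B) = 0 (D(B) = 0/B = 0)
38*(1/(3 + 1/(-1 + 3)) - D(t)) = 38*(1/(3 + 1/(-1 + 3)) - 1*0) = 38*(1/(3 + 1/2) + 0) = 38*(1/(7/2) + 0) = 38*(2/7 + 0) = 38*(2/7) = 76/7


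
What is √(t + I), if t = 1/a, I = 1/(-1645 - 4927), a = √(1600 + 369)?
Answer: √(-6369846923 + 21260860324*√1969)/6470134 ≈ 0.14961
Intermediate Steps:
a = √1969 ≈ 44.373
I = -1/6572 (I = 1/(-6572) = -1/6572 ≈ -0.00015216)
t = √1969/1969 (t = 1/(√1969) = √1969/1969 ≈ 0.022536)
√(t + I) = √(√1969/1969 - 1/6572) = √(-1/6572 + √1969/1969)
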